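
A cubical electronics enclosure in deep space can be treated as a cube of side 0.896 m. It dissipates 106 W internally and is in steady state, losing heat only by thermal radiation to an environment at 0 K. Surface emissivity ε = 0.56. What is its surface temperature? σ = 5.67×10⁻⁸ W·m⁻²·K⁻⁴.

Steady state: internal power = radiated power, P = εσA T⁴.
Radiating area A = 6L² = 4.817 m².
T⁴ = P/(εσA) = 106/(0.56·5.67×10⁻⁸·4.817) = 6.931×10⁸ K⁴.
T = (6.931×10⁸)^(1/4).

T ≈ 162 K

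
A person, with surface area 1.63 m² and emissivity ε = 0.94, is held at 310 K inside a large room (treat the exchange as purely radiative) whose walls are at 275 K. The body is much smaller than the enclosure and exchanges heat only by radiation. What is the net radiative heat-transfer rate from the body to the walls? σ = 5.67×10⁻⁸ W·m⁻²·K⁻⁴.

For a small grey body in a large enclosure: P_net = εσA(T_body⁴ − T_wall⁴).
A = 1.63 m²; T_body⁴ − T_wall⁴ = 9.235×10⁹ − 5.719×10⁹ = 3.516×10⁹ K⁴.
|P_net| = 0.94·5.67×10⁻⁸·1.630·3.516×10⁹.

P_net ≈ 305 W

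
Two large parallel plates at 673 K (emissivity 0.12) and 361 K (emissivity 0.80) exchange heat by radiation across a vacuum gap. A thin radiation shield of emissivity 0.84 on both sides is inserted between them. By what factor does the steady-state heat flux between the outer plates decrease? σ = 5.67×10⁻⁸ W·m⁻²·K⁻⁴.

factor ≈ 1.16

Without shield: q₀ = σΔ(T⁴)/(1/ε₁+1/ε₂−1) with denominator 8.583.
With shield the two gaps are in series; the resistances add: (1/ε₁+1/ε_s−1)+(1/ε_s+1/ε₂−1) = 8.524+1.440 = 9.964.
Heat-flux ratio q₀/q = 9.964/8.583.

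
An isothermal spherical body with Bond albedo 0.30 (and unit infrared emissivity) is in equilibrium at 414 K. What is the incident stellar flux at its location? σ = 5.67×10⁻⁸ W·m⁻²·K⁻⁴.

(1−a)S·πr² = σ·4πr²·T⁴ ⇒ S = 4σT⁴/(1−a).
S = 4·5.67×10⁻⁸·2.938×10¹⁰/0.700.

S ≈ 9520 W/m²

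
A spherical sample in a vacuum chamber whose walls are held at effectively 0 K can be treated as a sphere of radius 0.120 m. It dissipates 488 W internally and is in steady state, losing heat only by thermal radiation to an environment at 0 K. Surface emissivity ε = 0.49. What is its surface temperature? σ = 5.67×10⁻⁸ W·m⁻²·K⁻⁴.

T ≈ 558 K

Steady state: internal power = radiated power, P = εσA T⁴.
Radiating area A = 4πr² = 0.1810 m².
T⁴ = P/(εσA) = 488/(0.49·5.67×10⁻⁸·0.1810) = 9.707×10¹⁰ K⁴.
T = (9.707×10¹⁰)^(1/4).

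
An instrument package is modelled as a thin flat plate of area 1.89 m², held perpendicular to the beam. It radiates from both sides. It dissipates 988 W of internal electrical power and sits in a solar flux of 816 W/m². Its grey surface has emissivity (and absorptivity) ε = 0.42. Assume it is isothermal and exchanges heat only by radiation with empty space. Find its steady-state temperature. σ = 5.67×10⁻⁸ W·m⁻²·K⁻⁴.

At steady state, absorbed solar power + internal power = radiated power.
Absorbed: α·S·A_cross = 0.42·816·1.890 = 647.7 W (cross-section A).
Total input = 647.7 + 988 = 1636 W.
Radiated: εσ·A_surf·T⁴ with A_surf = 2A = 3.780 m².
T⁴ = 1636/(0.42·5.67×10⁻⁸·3.780) = 1.817×10¹⁰ K⁴.

T ≈ 367 K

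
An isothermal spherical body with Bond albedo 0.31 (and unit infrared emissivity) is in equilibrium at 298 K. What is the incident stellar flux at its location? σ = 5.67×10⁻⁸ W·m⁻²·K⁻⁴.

(1−a)S·πr² = σ·4πr²·T⁴ ⇒ S = 4σT⁴/(1−a).
S = 4·5.67×10⁻⁸·7.886×10⁹/0.690.

S ≈ 2590 W/m²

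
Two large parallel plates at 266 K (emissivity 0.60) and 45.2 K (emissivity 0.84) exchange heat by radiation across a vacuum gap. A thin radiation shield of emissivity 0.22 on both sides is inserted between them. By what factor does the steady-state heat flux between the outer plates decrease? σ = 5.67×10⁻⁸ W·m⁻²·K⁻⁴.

Without shield: q₀ = σΔ(T⁴)/(1/ε₁+1/ε₂−1) with denominator 1.857.
With shield the two gaps are in series; the resistances add: (1/ε₁+1/ε_s−1)+(1/ε_s+1/ε₂−1) = 5.212+4.736 = 9.948.
Heat-flux ratio q₀/q = 9.948/1.857.

factor ≈ 5.36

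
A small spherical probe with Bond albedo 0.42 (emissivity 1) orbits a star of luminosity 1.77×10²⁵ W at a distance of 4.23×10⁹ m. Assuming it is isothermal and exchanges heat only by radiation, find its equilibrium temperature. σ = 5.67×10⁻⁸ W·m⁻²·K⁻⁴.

First find the stellar flux at distance d: S = L/(4πd²) = 1.77×10²⁵/(4π·(4.23×10⁹)²) = 78720 W/m².
For an isothermal sphere, absorbed (1−a)S·πr² = emitted σ·4πr²·T⁴, so T⁴ = (1−a)S/(4σ).
T⁴ = 0.580·78720/(4·5.67×10⁻⁸) = 2.013×10¹¹ K⁴.

T ≈ 670 K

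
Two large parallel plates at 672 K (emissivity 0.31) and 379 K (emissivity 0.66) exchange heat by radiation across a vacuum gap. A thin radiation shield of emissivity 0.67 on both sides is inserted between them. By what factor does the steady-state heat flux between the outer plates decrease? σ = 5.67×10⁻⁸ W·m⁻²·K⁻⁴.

Without shield: q₀ = σΔ(T⁴)/(1/ε₁+1/ε₂−1) with denominator 3.741.
With shield the two gaps are in series; the resistances add: (1/ε₁+1/ε_s−1)+(1/ε_s+1/ε₂−1) = 3.718+2.008 = 5.726.
Heat-flux ratio q₀/q = 5.726/3.741.

factor ≈ 1.53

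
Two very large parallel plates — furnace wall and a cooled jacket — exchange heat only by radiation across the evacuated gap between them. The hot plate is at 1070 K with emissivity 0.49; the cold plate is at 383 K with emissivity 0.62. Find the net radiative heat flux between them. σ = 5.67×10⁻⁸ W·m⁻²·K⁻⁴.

q ≈ 27500 W/m²

For two infinite grey parallel plates, q = σ(T₁⁴ − T₂⁴)/(1/ε₁ + 1/ε₂ − 1).
T₁⁴ − T₂⁴ = 1.311×10¹² − 2.152×10¹⁰ = 1.289×10¹² K⁴.
1/ε₁ + 1/ε₂ − 1 = 2.041 + 1.613 − 1 = 2.654.
q = 5.67×10⁻⁸ × 1.289×10¹² / 2.654.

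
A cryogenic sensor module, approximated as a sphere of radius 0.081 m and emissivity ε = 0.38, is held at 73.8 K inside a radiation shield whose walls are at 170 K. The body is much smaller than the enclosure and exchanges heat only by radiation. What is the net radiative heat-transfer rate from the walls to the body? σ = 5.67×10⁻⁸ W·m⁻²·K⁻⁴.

For a small grey body in a large enclosure: P_net = εσA(T_body⁴ − T_wall⁴).
A = 4πr² = 0.08245 m²; T_body⁴ − T_wall⁴ = 2.966×10⁷ − 8.352×10⁸ = -8.055×10⁸ K⁴.
|P_net| = 0.38·5.67×10⁻⁸·0.08245·8.055×10⁸.

P_net ≈ 1.43 W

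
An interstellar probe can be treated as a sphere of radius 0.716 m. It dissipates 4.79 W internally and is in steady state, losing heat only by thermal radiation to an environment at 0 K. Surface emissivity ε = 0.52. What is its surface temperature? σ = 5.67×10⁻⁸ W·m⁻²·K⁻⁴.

T ≈ 70.9 K

Steady state: internal power = radiated power, P = εσA T⁴.
Radiating area A = 4πr² = 6.442 m².
T⁴ = P/(εσA) = 4.79/(0.52·5.67×10⁻⁸·6.442) = 2.522×10⁷ K⁴.
T = (2.522×10⁷)^(1/4).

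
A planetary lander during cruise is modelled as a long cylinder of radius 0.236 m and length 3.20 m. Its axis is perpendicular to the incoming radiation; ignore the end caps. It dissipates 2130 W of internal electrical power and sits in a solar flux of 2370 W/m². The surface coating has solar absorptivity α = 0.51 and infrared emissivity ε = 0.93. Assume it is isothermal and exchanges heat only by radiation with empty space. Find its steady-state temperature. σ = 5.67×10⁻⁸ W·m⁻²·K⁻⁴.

At steady state, absorbed solar power + internal power = radiated power.
Absorbed: α·S·A_cross = 0.51·2370·1.510 = 1826 W (cross-section 2rL).
Total input = 1826 + 2130 = 3956 W.
Radiated: εσ·A_surf·T⁴ with A_surf = 2πrL = 4.745 m².
T⁴ = 3956/(0.93·5.67×10⁻⁸·4.745) = 1.581×10¹⁰ K⁴.

T ≈ 355 K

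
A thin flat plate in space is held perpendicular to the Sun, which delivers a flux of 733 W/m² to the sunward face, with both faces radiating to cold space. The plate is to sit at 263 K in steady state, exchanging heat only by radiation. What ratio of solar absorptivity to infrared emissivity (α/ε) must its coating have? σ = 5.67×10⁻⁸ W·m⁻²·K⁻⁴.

Balance: αS·A = εσ·2A·T⁴ ⇒ α/ε = 2σT⁴/S.
α/ε = 2·5.67×10⁻⁸·(263)⁴/733 = 2·5.67×10⁻⁸·4.784×10⁹/733.

α/ε ≈ 0.740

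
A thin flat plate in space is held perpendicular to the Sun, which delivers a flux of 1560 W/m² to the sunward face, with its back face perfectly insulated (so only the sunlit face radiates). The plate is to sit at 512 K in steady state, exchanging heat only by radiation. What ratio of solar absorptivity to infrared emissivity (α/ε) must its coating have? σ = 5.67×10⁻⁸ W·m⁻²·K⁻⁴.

α/ε ≈ 2.50

Balance: αS·A = εσ·1A·T⁴ ⇒ α/ε = σT⁴/S.
α/ε = 5.67×10⁻⁸·(512)⁴/1560 = 5.67×10⁻⁸·6.872×10¹⁰/1560.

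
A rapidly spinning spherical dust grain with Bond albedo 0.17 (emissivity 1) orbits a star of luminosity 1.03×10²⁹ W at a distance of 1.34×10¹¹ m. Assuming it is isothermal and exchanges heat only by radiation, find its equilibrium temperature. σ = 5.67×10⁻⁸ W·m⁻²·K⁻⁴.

T ≈ 1140 K

First find the stellar flux at distance d: S = L/(4πd²) = 1.03×10²⁹/(4π·(1.34×10¹¹)²) = 4.565×10⁵ W/m².
For an isothermal sphere, absorbed (1−a)S·πr² = emitted σ·4πr²·T⁴, so T⁴ = (1−a)S/(4σ).
T⁴ = 0.830·4.565×10⁵/(4·5.67×10⁻⁸) = 1.671×10¹² K⁴.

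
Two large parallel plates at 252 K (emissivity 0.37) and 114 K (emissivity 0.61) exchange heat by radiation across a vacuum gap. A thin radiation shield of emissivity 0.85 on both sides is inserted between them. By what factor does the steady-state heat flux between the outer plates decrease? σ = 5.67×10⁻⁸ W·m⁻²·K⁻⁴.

factor ≈ 1.40

Without shield: q₀ = σΔ(T⁴)/(1/ε₁+1/ε₂−1) with denominator 3.342.
With shield the two gaps are in series; the resistances add: (1/ε₁+1/ε_s−1)+(1/ε_s+1/ε₂−1) = 2.879+1.816 = 4.695.
Heat-flux ratio q₀/q = 4.695/3.342.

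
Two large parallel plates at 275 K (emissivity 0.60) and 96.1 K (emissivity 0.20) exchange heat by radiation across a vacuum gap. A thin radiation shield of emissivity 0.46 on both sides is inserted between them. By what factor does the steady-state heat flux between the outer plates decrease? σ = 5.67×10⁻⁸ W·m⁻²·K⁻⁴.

Without shield: q₀ = σΔ(T⁴)/(1/ε₁+1/ε₂−1) with denominator 5.667.
With shield the two gaps are in series; the resistances add: (1/ε₁+1/ε_s−1)+(1/ε_s+1/ε₂−1) = 2.841+6.174 = 9.014.
Heat-flux ratio q₀/q = 9.014/5.667.

factor ≈ 1.59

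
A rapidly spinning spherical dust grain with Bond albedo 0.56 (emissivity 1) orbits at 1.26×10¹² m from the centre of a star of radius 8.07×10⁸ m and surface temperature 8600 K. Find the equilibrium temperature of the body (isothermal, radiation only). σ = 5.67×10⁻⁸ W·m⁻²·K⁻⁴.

T ≈ 125 K

The star's surface emits σT_*⁴; at distance d the flux is S = σT_*⁴(R_*/d)².
S = 5.67×10⁻⁸·(8600)⁴·(8.07×10⁸/1.26×10¹²)² = 127.2 W/m².
For an isothermal sphere T⁴ = (1−a)S/(4σ) = 2.468×10⁸ K⁴.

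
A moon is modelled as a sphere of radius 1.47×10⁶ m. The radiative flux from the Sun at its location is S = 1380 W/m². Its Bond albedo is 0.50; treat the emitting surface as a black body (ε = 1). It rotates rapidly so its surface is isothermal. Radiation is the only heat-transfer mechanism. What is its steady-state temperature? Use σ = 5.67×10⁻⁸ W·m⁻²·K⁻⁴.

T ≈ 235 K

At equilibrium, absorbed power = emitted power.
Absorbing cross-section = πr² = 6.789×10¹² m²; emitting surface = 4πr² = 2.715×10¹³ m² (ratio 4).
(1−a)S·A_cross = εσ·A_surf·T⁴  ⇒  T⁴ = (1−a)S/(4σ).
T⁴ = 0.500·1380/(4·5.67×10⁻⁸) = 3.042×10⁹ K⁴.
T = (3.042×10⁹)^(1/4).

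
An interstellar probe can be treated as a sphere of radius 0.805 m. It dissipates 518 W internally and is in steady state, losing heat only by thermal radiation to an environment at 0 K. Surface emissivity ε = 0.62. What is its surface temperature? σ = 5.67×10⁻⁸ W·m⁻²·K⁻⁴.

T ≈ 206 K

Steady state: internal power = radiated power, P = εσA T⁴.
Radiating area A = 4πr² = 8.143 m².
T⁴ = P/(εσA) = 518/(0.62·5.67×10⁻⁸·8.143) = 1.809×10⁹ K⁴.
T = (1.809×10⁹)^(1/4).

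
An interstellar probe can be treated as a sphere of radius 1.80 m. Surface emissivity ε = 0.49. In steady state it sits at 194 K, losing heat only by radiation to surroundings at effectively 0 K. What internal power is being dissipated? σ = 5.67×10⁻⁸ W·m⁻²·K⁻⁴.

P ≈ 1600 W

Steady state: P = εσA T⁴.
A = 4πr² = 40.72 m²; T⁴ = (194)⁴ = 1.416×10⁹ K⁴.
P = 0.49 × 5.67×10⁻⁸ × 40.72 × 1.416×10⁹.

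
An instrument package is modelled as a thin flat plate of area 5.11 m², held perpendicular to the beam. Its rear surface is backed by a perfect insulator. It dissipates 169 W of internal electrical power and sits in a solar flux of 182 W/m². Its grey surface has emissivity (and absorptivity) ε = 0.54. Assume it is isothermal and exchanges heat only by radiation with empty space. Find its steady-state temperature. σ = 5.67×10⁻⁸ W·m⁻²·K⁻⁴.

T ≈ 256 K

At steady state, absorbed solar power + internal power = radiated power.
Absorbed: α·S·A_cross = 0.54·182·5.110 = 502.2 W (cross-section A).
Total input = 502.2 + 169 = 671.2 W.
Radiated: εσ·A_surf·T⁴ with A_surf = A = 5.110 m².
T⁴ = 671.2/(0.54·5.67×10⁻⁸·5.110) = 4.290×10⁹ K⁴.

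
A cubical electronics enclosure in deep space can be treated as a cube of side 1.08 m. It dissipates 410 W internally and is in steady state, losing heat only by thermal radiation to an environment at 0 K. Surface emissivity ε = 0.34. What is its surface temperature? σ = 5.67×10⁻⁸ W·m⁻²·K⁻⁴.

Steady state: internal power = radiated power, P = εσA T⁴.
Radiating area A = 6L² = 6.998 m².
T⁴ = P/(εσA) = 410/(0.34·5.67×10⁻⁸·6.998) = 3.039×10⁹ K⁴.
T = (3.039×10⁹)^(1/4).

T ≈ 235 K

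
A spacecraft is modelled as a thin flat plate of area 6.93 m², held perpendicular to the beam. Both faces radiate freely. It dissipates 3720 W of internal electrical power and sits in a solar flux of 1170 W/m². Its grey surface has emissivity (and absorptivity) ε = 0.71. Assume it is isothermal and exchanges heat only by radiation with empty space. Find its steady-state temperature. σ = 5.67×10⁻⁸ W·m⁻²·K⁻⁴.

At steady state, absorbed solar power + internal power = radiated power.
Absorbed: α·S·A_cross = 0.71·1170·6.930 = 5757 W (cross-section A).
Total input = 5757 + 3720 = 9477 W.
Radiated: εσ·A_surf·T⁴ with A_surf = 2A = 13.86 m².
T⁴ = 9477/(0.71·5.67×10⁻⁸·13.86) = 1.698×10¹⁰ K⁴.

T ≈ 361 K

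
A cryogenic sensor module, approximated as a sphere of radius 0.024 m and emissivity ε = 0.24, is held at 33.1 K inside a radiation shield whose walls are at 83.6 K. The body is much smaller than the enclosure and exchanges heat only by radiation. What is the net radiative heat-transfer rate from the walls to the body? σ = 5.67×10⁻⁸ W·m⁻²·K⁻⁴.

P_net ≈ 0.00469 W

For a small grey body in a large enclosure: P_net = εσA(T_body⁴ − T_wall⁴).
A = 4πr² = 0.007238 m²; T_body⁴ − T_wall⁴ = 1.200×10⁶ − 4.885×10⁷ = -4.765×10⁷ K⁴.
|P_net| = 0.24·5.67×10⁻⁸·0.007238·4.765×10⁷.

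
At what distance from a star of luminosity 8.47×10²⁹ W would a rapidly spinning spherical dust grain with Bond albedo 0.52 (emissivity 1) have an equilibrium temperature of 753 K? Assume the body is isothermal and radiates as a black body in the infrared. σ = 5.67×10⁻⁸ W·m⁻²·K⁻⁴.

For an isothermal black-emitting sphere, (1−a)S·πr² = σ·4πr²·T⁴ ⇒ S = 4σT⁴/(1−a).
S = 4·5.67×10⁻⁸·(753)⁴/0.480 = 1.519×10⁵ W/m².
Flux falls as S = L/(4πd²), so d = √(L/(4πS)) = √(8.47×10²⁹/(4π·1.519×10⁵)).

d ≈ 6.66×10¹¹ m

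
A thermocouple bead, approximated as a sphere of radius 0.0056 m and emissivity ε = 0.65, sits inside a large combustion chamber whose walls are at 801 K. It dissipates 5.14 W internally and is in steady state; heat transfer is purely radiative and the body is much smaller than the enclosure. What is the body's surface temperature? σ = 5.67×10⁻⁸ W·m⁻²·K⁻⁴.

For a small grey body in a large enclosure, net radiated power = εσA(T⁴ − T_w⁴).
Steady state: P = εσA(T⁴ − T_w⁴) with A = 4πr² = 3.941×10⁻⁴ m².
T⁴ = P/(εσA) + T_w⁴ = 5.14/(0.65·5.67×10⁻⁸·3.941×10⁻⁴) + (801)⁴
    = 3.539×10¹¹ + 4.117×10¹¹ = 7.656×10¹¹ K⁴.

T ≈ 935 K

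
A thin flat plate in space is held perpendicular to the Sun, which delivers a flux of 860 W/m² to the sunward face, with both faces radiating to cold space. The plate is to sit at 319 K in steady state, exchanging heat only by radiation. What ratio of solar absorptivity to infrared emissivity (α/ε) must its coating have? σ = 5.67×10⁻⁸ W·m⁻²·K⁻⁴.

Balance: αS·A = εσ·2A·T⁴ ⇒ α/ε = 2σT⁴/S.
α/ε = 2·5.67×10⁻⁸·(319)⁴/860 = 2·5.67×10⁻⁸·1.036×10¹⁰/860.

α/ε ≈ 1.37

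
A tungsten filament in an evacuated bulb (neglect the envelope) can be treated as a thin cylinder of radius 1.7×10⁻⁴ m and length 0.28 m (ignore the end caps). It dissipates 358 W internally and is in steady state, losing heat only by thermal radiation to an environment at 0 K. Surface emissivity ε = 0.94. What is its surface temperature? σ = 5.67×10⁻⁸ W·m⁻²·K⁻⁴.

Steady state: internal power = radiated power, P = εσA T⁴.
Radiating area A = 2πrL = 2.991×10⁻⁴ m².
T⁴ = P/(εσA) = 358/(0.94·5.67×10⁻⁸·2.991×10⁻⁴) = 2.246×10¹³ K⁴.
T = (2.246×10¹³)^(1/4).

T ≈ 2180 K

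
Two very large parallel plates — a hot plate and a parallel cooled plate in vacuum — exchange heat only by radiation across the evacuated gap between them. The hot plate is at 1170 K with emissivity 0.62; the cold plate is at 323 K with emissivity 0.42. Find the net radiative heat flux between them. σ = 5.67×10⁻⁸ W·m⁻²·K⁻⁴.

q ≈ 35300 W/m²

For two infinite grey parallel plates, q = σ(T₁⁴ − T₂⁴)/(1/ε₁ + 1/ε₂ − 1).
T₁⁴ − T₂⁴ = 1.874×10¹² − 1.088×10¹⁰ = 1.863×10¹² K⁴.
1/ε₁ + 1/ε₂ − 1 = 1.613 + 2.381 − 1 = 2.994.
q = 5.67×10⁻⁸ × 1.863×10¹² / 2.994.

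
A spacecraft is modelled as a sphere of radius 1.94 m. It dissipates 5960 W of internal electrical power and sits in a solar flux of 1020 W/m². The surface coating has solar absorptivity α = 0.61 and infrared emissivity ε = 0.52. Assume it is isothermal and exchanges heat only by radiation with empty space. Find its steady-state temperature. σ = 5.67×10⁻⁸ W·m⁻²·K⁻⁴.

At steady state, absorbed solar power + internal power = radiated power.
Absorbed: α·S·A_cross = 0.61·1020·11.82 = 7357 W (cross-section πr²).
Total input = 7357 + 5960 = 13320 W.
Radiated: εσ·A_surf·T⁴ with A_surf = 4πr² = 47.29 m².
T⁴ = 13320/(0.52·5.67×10⁻⁸·47.29) = 9.550×10⁹ K⁴.

T ≈ 313 K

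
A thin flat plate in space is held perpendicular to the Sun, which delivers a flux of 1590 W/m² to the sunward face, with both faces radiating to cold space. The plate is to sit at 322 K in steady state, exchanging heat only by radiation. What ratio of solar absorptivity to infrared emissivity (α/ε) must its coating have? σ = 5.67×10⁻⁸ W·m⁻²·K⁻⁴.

Balance: αS·A = εσ·2A·T⁴ ⇒ α/ε = 2σT⁴/S.
α/ε = 2·5.67×10⁻⁸·(322)⁴/1590 = 2·5.67×10⁻⁸·1.075×10¹⁰/1590.

α/ε ≈ 0.767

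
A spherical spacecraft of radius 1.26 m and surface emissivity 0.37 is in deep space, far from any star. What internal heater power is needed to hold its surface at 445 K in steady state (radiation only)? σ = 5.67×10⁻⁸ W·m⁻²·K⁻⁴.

P = εσ·4πr²·T⁴.
4πr² = 19.95 m²; T⁴ = 3.921×10¹⁰ K⁴.
P = 0.37·5.67×10⁻⁸·19.95·3.921×10¹⁰.

P ≈ 16400 W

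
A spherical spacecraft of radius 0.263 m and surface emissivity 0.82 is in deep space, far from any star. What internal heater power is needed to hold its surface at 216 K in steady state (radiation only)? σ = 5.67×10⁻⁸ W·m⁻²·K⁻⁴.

P ≈ 88.0 W

P = εσ·4πr²·T⁴.
4πr² = 0.8692 m²; T⁴ = 2.177×10⁹ K⁴.
P = 0.82·5.67×10⁻⁸·0.8692·2.177×10⁹.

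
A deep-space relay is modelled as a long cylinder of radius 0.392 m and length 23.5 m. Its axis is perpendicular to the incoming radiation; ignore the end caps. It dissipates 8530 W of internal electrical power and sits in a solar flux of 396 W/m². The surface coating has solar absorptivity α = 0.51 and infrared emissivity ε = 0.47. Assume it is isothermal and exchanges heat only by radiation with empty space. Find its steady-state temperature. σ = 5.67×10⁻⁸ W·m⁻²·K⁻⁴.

T ≈ 299 K

At steady state, absorbed solar power + internal power = radiated power.
Absorbed: α·S·A_cross = 0.51·396·18.42 = 3721 W (cross-section 2rL).
Total input = 3721 + 8530 = 12250 W.
Radiated: εσ·A_surf·T⁴ with A_surf = 2πrL = 57.88 m².
T⁴ = 12250/(0.47·5.67×10⁻⁸·57.88) = 7.942×10⁹ K⁴.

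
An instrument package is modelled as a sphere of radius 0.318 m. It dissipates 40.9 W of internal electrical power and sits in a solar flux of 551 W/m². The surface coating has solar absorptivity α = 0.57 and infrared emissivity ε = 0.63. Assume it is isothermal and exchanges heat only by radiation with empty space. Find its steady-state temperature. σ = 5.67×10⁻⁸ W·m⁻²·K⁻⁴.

At steady state, absorbed solar power + internal power = radiated power.
Absorbed: α·S·A_cross = 0.57·551·0.3177 = 99.78 W (cross-section πr²).
Total input = 99.78 + 40.9 = 140.7 W.
Radiated: εσ·A_surf·T⁴ with A_surf = 4πr² = 1.271 m².
T⁴ = 140.7/(0.63·5.67×10⁻⁸·1.271) = 3.099×10⁹ K⁴.

T ≈ 236 K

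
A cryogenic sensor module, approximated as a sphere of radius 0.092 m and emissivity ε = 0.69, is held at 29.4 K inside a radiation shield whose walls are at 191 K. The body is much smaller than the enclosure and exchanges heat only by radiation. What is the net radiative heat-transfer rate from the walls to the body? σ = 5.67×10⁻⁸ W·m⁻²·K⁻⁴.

P_net ≈ 5.53 W

For a small grey body in a large enclosure: P_net = εσA(T_body⁴ − T_wall⁴).
A = 4πr² = 0.1064 m²; T_body⁴ − T_wall⁴ = 7.471×10⁵ − 1.331×10⁹ = -1.330×10⁹ K⁴.
|P_net| = 0.69·5.67×10⁻⁸·0.1064·1.330×10⁹.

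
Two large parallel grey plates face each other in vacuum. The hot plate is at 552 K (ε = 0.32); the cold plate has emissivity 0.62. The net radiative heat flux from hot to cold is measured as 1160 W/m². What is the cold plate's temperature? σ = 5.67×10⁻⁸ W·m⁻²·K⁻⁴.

q = σ(T₁⁴ − T₂⁴)/(1/ε₁ + 1/ε₂ − 1); denominator = 3.738.
T₂⁴ = T₁⁴ − q·(1/ε₁+1/ε₂−1)/σ = 9.284×10¹⁰ − 1160·3.738/5.67×10⁻⁸
    = 1.637×10¹⁰ K⁴.

T₂ ≈ 358 K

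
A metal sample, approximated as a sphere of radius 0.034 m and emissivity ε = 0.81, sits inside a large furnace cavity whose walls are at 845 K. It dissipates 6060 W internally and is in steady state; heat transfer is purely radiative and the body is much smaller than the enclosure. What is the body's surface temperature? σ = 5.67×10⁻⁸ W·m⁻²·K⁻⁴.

For a small grey body in a large enclosure, net radiated power = εσA(T⁴ − T_w⁴).
Steady state: P = εσA(T⁴ − T_w⁴) with A = 4πr² = 0.01453 m².
T⁴ = P/(εσA) + T_w⁴ = 6060/(0.81·5.67×10⁻⁸·0.01453) + (845)⁴
    = 9.083×10¹² + 5.098×10¹¹ = 9.593×10¹² K⁴.

T ≈ 1760 K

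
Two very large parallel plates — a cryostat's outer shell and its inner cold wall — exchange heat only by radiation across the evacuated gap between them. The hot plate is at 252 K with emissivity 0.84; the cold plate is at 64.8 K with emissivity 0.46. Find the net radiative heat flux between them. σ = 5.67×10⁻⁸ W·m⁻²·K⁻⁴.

q ≈ 96.3 W/m²

For two infinite grey parallel plates, q = σ(T₁⁴ − T₂⁴)/(1/ε₁ + 1/ε₂ − 1).
T₁⁴ − T₂⁴ = 4.033×10⁹ − 1.763×10⁷ = 4.015×10⁹ K⁴.
1/ε₁ + 1/ε₂ − 1 = 1.190 + 2.174 − 1 = 2.364.
q = 5.67×10⁻⁸ × 4.015×10⁹ / 2.364.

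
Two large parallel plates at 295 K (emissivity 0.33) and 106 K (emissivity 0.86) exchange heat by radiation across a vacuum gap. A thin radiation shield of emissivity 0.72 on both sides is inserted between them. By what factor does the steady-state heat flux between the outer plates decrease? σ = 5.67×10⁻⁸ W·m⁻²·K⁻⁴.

factor ≈ 1.56

Without shield: q₀ = σΔ(T⁴)/(1/ε₁+1/ε₂−1) with denominator 3.193.
With shield the two gaps are in series; the resistances add: (1/ε₁+1/ε_s−1)+(1/ε_s+1/ε₂−1) = 3.419+1.552 = 4.971.
Heat-flux ratio q₀/q = 4.971/3.193.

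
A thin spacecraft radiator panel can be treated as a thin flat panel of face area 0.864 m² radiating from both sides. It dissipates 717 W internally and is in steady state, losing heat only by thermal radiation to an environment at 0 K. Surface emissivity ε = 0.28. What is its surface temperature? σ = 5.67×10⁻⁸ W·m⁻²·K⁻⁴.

Steady state: internal power = radiated power, P = εσA T⁴.
Radiating area A = 2·0.864 = 1.728 m².
T⁴ = P/(εσA) = 717/(0.28·5.67×10⁻⁸·1.728) = 2.614×10¹⁰ K⁴.
T = (2.614×10¹⁰)^(1/4).

T ≈ 402 K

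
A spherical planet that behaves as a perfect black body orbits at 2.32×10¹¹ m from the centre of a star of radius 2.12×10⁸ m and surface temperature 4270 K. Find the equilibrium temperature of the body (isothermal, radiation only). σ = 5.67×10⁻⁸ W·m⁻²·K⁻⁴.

T ≈ 91.3 K

The star's surface emits σT_*⁴; at distance d the flux is S = σT_*⁴(R_*/d)².
S = 5.67×10⁻⁸·(4270)⁴·(2.12×10⁸/2.32×10¹¹)² = 15.74 W/m².
For an isothermal sphere T⁴ = (1−a)S/(4σ) = 6.940×10⁷ K⁴.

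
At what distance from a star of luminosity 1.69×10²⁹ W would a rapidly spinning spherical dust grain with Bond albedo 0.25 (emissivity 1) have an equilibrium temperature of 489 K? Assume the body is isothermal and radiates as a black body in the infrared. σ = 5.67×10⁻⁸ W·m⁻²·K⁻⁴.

For an isothermal black-emitting sphere, (1−a)S·πr² = σ·4πr²·T⁴ ⇒ S = 4σT⁴/(1−a).
S = 4·5.67×10⁻⁸·(489)⁴/0.750 = 17290 W/m².
Flux falls as S = L/(4πd²), so d = √(L/(4πS)) = √(1.69×10²⁹/(4π·17290)).

d ≈ 8.82×10¹¹ m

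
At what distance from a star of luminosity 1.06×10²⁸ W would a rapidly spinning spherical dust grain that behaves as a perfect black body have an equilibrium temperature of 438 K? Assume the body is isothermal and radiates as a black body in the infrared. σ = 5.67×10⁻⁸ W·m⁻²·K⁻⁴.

d ≈ 3.18×10¹¹ m

For an isothermal black-emitting sphere, (1−a)S·πr² = σ·4πr²·T⁴ ⇒ S = 4σT⁴/(1−a).
S = 4·5.67×10⁻⁸·(438)⁴/1.00 = 8347 W/m².
Flux falls as S = L/(4πd²), so d = √(L/(4πS)) = √(1.06×10²⁸/(4π·8347)).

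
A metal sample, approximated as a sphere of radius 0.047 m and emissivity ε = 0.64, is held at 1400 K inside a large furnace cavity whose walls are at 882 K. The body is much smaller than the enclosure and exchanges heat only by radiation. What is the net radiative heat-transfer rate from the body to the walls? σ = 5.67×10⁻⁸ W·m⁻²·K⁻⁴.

For a small grey body in a large enclosure: P_net = εσA(T_body⁴ − T_wall⁴).
A = 4πr² = 0.02776 m²; T_body⁴ − T_wall⁴ = 3.842×10¹² − 6.052×10¹¹ = 3.236×10¹² K⁴.
|P_net| = 0.64·5.67×10⁻⁸·0.02776·3.236×10¹².

P_net ≈ 3260 W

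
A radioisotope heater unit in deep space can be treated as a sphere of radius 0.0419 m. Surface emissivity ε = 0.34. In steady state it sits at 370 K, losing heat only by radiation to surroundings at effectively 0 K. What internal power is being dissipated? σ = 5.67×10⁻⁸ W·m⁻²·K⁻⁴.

Steady state: P = εσA T⁴.
A = 4πr² = 0.02206 m²; T⁴ = (370)⁴ = 1.874×10¹⁰ K⁴.
P = 0.34 × 5.67×10⁻⁸ × 0.02206 × 1.874×10¹⁰.

P ≈ 7.97 W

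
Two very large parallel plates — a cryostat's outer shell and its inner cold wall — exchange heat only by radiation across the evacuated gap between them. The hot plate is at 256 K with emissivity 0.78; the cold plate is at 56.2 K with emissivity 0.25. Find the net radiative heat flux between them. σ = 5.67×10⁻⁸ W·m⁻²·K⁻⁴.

For two infinite grey parallel plates, q = σ(T₁⁴ − T₂⁴)/(1/ε₁ + 1/ε₂ − 1).
T₁⁴ − T₂⁴ = 4.295×10⁹ − 9.976×10⁶ = 4.285×10⁹ K⁴.
1/ε₁ + 1/ε₂ − 1 = 1.282 + 4.000 − 1 = 4.282.
q = 5.67×10⁻⁸ × 4.285×10⁹ / 4.282.

q ≈ 56.7 W/m²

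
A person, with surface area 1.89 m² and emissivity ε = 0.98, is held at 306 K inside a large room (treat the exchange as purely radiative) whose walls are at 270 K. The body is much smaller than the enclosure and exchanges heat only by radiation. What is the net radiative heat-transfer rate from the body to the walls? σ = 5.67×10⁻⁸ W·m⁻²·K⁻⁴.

P_net ≈ 363 W

For a small grey body in a large enclosure: P_net = εσA(T_body⁴ − T_wall⁴).
A = 1.89 m²; T_body⁴ − T_wall⁴ = 8.768×10⁹ − 5.314×10⁹ = 3.453×10⁹ K⁴.
|P_net| = 0.98·5.67×10⁻⁸·1.890·3.453×10⁹.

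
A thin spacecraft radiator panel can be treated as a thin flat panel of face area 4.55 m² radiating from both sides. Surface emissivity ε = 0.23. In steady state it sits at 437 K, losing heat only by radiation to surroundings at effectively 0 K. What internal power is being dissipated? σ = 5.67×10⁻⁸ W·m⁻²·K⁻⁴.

Steady state: P = εσA T⁴.
A = 2·4.55 = 9.100 m²; T⁴ = (437)⁴ = 3.647×10¹⁰ K⁴.
P = 0.23 × 5.67×10⁻⁸ × 9.100 × 3.647×10¹⁰.

P ≈ 4330 W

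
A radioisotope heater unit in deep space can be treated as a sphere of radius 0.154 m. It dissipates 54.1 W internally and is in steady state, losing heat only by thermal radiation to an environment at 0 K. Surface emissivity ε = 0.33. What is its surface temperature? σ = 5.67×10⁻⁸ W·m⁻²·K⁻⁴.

T ≈ 314 K

Steady state: internal power = radiated power, P = εσA T⁴.
Radiating area A = 4πr² = 0.2980 m².
T⁴ = P/(εσA) = 54.1/(0.33·5.67×10⁻⁸·0.2980) = 9.702×10⁹ K⁴.
T = (9.702×10⁹)^(1/4).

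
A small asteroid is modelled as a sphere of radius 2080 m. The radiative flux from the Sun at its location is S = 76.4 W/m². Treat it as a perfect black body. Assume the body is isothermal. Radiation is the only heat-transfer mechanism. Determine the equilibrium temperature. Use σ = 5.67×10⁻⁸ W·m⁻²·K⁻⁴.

T ≈ 135 K

At equilibrium, absorbed power = emitted power.
Absorbing cross-section = πr² = 1.359×10⁷ m²; emitting surface = 4πr² = 5.437×10⁷ m² (ratio 4).
S·A_cross = εσ·A_surf·T⁴  ⇒  T⁴ = S/(4σ).
T⁴ = 1.00·76.4/(4·5.67×10⁻⁸) = 3.369×10⁸ K⁴.
T = (3.369×10⁸)^(1/4).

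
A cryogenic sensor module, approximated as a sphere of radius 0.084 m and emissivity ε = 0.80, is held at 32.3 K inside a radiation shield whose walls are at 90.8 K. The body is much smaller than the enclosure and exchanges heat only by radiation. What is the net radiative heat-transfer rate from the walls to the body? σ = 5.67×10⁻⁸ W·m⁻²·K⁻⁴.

P_net ≈ 0.269 W

For a small grey body in a large enclosure: P_net = εσA(T_body⁴ − T_wall⁴).
A = 4πr² = 0.08867 m²; T_body⁴ − T_wall⁴ = 1.088×10⁶ − 6.797×10⁷ = -6.689×10⁷ K⁴.
|P_net| = 0.80·5.67×10⁻⁸·0.08867·6.689×10⁷.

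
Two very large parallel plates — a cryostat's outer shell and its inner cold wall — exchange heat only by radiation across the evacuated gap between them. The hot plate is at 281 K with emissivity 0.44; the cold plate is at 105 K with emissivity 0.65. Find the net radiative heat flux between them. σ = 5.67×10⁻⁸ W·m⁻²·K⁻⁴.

For two infinite grey parallel plates, q = σ(T₁⁴ − T₂⁴)/(1/ε₁ + 1/ε₂ − 1).
T₁⁴ − T₂⁴ = 6.235×10⁹ − 1.216×10⁸ = 6.113×10⁹ K⁴.
1/ε₁ + 1/ε₂ − 1 = 2.273 + 1.538 − 1 = 2.811.
q = 5.67×10⁻⁸ × 6.113×10⁹ / 2.811.

q ≈ 123 W/m²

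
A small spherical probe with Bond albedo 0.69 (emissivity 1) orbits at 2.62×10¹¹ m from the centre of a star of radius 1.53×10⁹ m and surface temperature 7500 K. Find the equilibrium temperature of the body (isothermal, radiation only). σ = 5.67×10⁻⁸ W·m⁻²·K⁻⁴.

T ≈ 302 K

The star's surface emits σT_*⁴; at distance d the flux is S = σT_*⁴(R_*/d)².
S = 5.67×10⁻⁸·(7500)⁴·(1.53×10⁹/2.62×10¹¹)² = 6118 W/m².
For an isothermal sphere T⁴ = (1−a)S/(4σ) = 8.362×10⁹ K⁴.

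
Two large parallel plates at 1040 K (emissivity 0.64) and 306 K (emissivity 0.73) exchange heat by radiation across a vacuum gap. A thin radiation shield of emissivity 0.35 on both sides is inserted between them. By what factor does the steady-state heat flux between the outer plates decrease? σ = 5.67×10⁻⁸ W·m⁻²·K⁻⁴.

factor ≈ 3.44

Without shield: q₀ = σΔ(T⁴)/(1/ε₁+1/ε₂−1) with denominator 1.932.
With shield the two gaps are in series; the resistances add: (1/ε₁+1/ε_s−1)+(1/ε_s+1/ε₂−1) = 3.420+3.227 = 6.647.
Heat-flux ratio q₀/q = 6.647/1.932.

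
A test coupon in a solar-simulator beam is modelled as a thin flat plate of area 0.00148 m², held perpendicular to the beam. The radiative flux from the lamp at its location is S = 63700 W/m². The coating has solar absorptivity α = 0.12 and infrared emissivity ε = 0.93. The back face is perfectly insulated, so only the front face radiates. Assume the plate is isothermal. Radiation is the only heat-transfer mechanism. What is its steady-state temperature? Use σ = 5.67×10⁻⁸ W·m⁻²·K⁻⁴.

T ≈ 617 K

At equilibrium, absorbed power = emitted power.
Absorbing cross-section = A = 0.001480 m²; emitting surface = A = 0.001480 m² (ratio 1).
αS·A_cross = εσ·A_surf·T⁴  ⇒  T⁴ = αS/(ε·1σ).
T⁴ = 0.120·63700/(0.93·1·5.67×10⁻⁸) = 1.450×10¹¹ K⁴.
T = (1.450×10¹¹)^(1/4).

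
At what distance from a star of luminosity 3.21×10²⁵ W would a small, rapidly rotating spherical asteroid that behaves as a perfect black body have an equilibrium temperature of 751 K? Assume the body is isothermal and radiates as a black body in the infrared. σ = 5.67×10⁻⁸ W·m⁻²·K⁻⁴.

d ≈ 5.95×10⁹ m

For an isothermal black-emitting sphere, (1−a)S·πr² = σ·4πr²·T⁴ ⇒ S = 4σT⁴/(1−a).
S = 4·5.67×10⁻⁸·(751)⁴/1.00 = 72140 W/m².
Flux falls as S = L/(4πd²), so d = √(L/(4πS)) = √(3.21×10²⁵/(4π·72140)).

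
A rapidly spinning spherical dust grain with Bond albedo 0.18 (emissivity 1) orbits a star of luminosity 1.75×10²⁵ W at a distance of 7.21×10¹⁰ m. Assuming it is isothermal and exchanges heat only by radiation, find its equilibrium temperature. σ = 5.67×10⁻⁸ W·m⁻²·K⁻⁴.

T ≈ 176 K

First find the stellar flux at distance d: S = L/(4πd²) = 1.75×10²⁵/(4π·(7.21×10¹⁰)²) = 267.9 W/m².
For an isothermal sphere, absorbed (1−a)S·πr² = emitted σ·4πr²·T⁴, so T⁴ = (1−a)S/(4σ).
T⁴ = 0.820·267.9/(4·5.67×10⁻⁸) = 9.686×10⁸ K⁴.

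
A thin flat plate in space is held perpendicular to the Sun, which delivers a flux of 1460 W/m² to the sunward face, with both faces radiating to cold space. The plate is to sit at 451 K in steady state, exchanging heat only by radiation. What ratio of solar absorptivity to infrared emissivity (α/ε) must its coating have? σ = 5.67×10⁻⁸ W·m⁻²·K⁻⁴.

Balance: αS·A = εσ·2A·T⁴ ⇒ α/ε = 2σT⁴/S.
α/ε = 2·5.67×10⁻⁸·(451)⁴/1460 = 2·5.67×10⁻⁸·4.137×10¹⁰/1460.

α/ε ≈ 3.21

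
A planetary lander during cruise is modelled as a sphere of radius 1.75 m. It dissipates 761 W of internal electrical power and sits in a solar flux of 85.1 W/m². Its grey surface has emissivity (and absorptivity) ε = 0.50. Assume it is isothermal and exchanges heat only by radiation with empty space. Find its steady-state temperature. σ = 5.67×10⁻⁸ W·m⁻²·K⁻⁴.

At steady state, absorbed solar power + internal power = radiated power.
Absorbed: α·S·A_cross = 0.50·85.1·9.621 = 409.4 W (cross-section πr²).
Total input = 409.4 + 761 = 1170 W.
Radiated: εσ·A_surf·T⁴ with A_surf = 4πr² = 38.48 m².
T⁴ = 1170/(0.50·5.67×10⁻⁸·38.48) = 1.073×10⁹ K⁴.

T ≈ 181 K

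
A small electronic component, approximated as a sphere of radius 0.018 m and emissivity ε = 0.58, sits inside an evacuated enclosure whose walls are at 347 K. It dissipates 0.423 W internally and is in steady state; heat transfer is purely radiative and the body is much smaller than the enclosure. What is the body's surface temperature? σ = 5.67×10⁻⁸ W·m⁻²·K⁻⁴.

For a small grey body in a large enclosure, net radiated power = εσA(T⁴ − T_w⁴).
Steady state: P = εσA(T⁴ − T_w⁴) with A = 4πr² = 0.004072 m².
T⁴ = P/(εσA) + T_w⁴ = 0.423/(0.58·5.67×10⁻⁸·0.004072) + (347)⁴
    = 3.159×10⁹ + 1.450×10¹⁰ = 1.766×10¹⁰ K⁴.

T ≈ 365 K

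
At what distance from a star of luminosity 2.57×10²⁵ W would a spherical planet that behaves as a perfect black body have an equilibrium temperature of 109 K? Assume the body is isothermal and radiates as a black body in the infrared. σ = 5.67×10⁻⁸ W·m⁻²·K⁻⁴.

For an isothermal black-emitting sphere, (1−a)S·πr² = σ·4πr²·T⁴ ⇒ S = 4σT⁴/(1−a).
S = 4·5.67×10⁻⁸·(109)⁴/1.00 = 32.01 W/m².
Flux falls as S = L/(4πd²), so d = √(L/(4πS)) = √(2.57×10²⁵/(4π·32.01)).

d ≈ 2.53×10¹¹ m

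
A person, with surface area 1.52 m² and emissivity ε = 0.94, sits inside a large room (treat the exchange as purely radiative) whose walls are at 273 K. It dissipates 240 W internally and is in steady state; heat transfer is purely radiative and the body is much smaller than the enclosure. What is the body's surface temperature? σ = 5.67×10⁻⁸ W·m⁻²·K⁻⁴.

For a small grey body in a large enclosure, net radiated power = εσA(T⁴ − T_w⁴).
Steady state: P = εσA(T⁴ − T_w⁴) with A = 1.52 m².
T⁴ = P/(εσA) + T_w⁴ = 240/(0.94·5.67×10⁻⁸·1.520) + (273)⁴
    = 2.962×10⁹ + 5.555×10⁹ = 8.517×10⁹ K⁴.

T ≈ 304 K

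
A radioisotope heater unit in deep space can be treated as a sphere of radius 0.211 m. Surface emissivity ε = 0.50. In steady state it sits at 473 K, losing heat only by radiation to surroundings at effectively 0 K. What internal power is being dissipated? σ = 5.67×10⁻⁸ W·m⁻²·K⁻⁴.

Steady state: P = εσA T⁴.
A = 4πr² = 0.5595 m²; T⁴ = (473)⁴ = 5.005×10¹⁰ K⁴.
P = 0.50 × 5.67×10⁻⁸ × 0.5595 × 5.005×10¹⁰.

P ≈ 794 W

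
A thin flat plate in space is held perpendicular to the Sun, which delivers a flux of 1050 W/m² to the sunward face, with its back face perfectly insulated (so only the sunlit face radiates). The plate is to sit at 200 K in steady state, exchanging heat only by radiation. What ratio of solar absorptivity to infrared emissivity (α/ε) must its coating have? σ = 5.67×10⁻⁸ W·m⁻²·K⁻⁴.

α/ε ≈ 0.0864

Balance: αS·A = εσ·1A·T⁴ ⇒ α/ε = σT⁴/S.
α/ε = 5.67×10⁻⁸·(200)⁴/1050 = 5.67×10⁻⁸·1.600×10⁹/1050.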